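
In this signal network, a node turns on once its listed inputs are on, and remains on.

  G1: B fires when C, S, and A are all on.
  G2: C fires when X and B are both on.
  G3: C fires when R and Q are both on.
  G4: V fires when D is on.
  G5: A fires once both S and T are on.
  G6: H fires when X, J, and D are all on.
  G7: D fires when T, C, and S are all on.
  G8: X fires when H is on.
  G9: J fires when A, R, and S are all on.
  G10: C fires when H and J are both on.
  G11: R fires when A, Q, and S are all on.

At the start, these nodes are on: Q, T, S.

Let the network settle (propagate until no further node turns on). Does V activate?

Yes

S and T are on, so A fires (G5).
G11: A, Q, and S on → R on.
G3: R and Q on → C on.
G7: T, C, and S on → D on.
D is on, so V fires (G4).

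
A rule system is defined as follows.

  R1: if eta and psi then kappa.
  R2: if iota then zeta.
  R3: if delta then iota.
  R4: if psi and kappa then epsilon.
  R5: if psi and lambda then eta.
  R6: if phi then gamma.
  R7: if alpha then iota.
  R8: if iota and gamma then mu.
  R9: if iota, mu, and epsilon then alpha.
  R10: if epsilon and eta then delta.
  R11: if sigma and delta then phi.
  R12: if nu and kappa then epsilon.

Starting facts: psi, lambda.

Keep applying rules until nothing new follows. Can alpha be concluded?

No

alpha would need iota, mu, and epsilon (R9), but mu is never established.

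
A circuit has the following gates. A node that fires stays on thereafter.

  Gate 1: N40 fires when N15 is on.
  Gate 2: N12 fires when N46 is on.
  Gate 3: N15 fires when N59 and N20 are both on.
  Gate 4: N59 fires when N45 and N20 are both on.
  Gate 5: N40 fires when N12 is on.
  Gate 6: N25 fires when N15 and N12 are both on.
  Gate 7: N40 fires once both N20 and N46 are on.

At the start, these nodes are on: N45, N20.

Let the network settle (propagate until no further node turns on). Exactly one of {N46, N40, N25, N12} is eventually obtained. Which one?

N45 and N20 are on, so N59 fires (Gate 4).
N59 and N20 are on, so N15 fires (Gate 3).
N15 is on, so N40 fires (Gate 1).
N12 would need N46 (Gate 2), but N46 never turns on. N25 would need N15 and N12 (Gate 6), but N12 never turns on. No rule produces N46, and it is not given.

N40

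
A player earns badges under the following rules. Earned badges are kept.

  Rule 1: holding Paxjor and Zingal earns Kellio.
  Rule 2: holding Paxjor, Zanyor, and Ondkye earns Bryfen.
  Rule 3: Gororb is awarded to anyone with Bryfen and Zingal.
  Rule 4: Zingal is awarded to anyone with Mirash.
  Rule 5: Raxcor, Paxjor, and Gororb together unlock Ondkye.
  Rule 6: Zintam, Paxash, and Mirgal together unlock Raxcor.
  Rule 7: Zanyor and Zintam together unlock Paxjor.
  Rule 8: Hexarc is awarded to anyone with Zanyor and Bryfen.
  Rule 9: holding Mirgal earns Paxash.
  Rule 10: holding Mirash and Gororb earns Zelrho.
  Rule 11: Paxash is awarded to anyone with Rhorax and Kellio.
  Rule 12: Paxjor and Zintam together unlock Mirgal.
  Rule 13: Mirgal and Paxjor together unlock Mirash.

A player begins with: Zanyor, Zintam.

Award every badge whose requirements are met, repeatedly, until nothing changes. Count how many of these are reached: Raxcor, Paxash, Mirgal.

With Zanyor and Zintam, Paxjor is earned (Rule 7).
With Paxjor and Zintam, Mirgal is earned (Rule 12).
With Mirgal, Paxash is earned (Rule 9).
With Zintam, Paxash, and Mirgal, Raxcor is earned (Rule 6).
Raxcor: reached.
Paxash: reached.
Mirgal: reached.
All 3 are reached.

3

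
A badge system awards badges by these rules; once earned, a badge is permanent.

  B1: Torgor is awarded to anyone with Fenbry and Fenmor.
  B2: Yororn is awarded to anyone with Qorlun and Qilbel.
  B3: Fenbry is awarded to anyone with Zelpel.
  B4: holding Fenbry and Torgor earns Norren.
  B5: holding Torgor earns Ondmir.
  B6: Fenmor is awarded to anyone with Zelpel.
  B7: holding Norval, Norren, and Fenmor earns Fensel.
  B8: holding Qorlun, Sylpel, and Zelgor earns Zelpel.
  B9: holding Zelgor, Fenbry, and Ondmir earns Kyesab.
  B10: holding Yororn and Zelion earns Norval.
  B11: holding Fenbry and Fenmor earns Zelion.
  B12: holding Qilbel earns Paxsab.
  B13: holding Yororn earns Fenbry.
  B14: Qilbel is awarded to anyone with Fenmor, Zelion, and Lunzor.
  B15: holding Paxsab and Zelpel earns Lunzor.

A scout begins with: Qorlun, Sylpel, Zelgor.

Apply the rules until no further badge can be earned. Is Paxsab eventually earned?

No

Paxsab would need Qilbel (B12), but Qilbel is never earned.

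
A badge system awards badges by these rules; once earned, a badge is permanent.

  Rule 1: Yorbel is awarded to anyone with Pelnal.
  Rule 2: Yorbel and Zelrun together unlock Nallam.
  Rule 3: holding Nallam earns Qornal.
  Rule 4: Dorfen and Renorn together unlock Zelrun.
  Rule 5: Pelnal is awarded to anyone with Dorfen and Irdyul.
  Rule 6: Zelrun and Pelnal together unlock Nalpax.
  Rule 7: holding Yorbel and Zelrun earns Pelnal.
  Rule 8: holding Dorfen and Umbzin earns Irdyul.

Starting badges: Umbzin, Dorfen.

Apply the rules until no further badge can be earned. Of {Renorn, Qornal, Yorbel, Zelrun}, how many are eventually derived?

1

With Dorfen and Umbzin, Irdyul is earned (Rule 8).
With Dorfen and Irdyul, Pelnal is earned (Rule 5).
With Pelnal, Yorbel is earned (Rule 1).
No rule produces Renorn, and it is not given.
Qornal would need Nallam (Rule 3), but Nallam is never earned.
Yorbel: reached.
Zelrun would need Dorfen and Renorn (Rule 4), but Renorn is never earned.
Reached: Yorbel — 1 of the 4.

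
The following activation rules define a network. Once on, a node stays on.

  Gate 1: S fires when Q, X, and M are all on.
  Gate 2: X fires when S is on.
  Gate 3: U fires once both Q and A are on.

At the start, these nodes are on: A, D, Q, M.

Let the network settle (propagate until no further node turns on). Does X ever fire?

X would need S (Gate 2), but S never turns on.

No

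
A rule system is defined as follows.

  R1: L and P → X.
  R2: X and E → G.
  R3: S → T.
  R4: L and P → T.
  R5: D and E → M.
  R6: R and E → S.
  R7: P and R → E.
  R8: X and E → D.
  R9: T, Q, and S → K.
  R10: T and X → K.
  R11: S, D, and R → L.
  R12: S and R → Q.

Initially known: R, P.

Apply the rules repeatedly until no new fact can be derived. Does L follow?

L would need S, D, and R (R11), but D is never established.

No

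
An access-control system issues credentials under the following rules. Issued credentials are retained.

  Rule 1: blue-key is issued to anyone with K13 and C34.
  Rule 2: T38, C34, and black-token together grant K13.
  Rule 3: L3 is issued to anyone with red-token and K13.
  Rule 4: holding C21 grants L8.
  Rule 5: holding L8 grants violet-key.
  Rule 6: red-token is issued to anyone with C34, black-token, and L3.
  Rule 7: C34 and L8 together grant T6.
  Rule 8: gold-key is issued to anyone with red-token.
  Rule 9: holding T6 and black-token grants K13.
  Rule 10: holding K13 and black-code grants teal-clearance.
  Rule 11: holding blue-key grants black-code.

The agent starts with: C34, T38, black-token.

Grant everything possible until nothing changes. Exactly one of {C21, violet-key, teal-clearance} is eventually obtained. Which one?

Holding T38, C34, and black-token grants K13 (Rule 2).
Holding K13 and C34 grants blue-key (Rule 1).
Holding blue-key grants black-code (Rule 11).
Holding K13 and black-code grants teal-clearance (Rule 10).
violet-key would need L8 (Rule 5), but L8 is never granted. No rule produces C21, and it is not given.

teal-clearance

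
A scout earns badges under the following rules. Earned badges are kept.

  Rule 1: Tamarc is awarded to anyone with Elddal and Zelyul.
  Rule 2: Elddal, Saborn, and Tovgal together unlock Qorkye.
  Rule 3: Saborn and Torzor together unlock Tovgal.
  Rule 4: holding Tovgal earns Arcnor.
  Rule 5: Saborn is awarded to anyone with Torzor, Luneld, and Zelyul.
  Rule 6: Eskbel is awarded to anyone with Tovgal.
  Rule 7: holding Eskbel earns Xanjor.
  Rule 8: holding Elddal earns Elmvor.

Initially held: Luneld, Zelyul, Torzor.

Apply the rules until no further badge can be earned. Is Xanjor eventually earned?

With Torzor, Luneld, and Zelyul, Saborn is earned (Rule 5).
With Saborn and Torzor, Tovgal is earned (Rule 3).
With Tovgal, Eskbel is earned (Rule 6).
With Eskbel, Xanjor is earned (Rule 7).

Yes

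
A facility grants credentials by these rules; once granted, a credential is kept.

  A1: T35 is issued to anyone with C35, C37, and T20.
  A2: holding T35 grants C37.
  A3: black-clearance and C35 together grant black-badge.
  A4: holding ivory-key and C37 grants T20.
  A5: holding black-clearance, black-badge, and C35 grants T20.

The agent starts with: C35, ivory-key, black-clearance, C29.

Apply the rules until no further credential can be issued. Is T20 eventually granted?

Holding black-clearance and C35 grants black-badge (A3).
Holding black-clearance, black-badge, and C35 grants T20 (A5).

Yes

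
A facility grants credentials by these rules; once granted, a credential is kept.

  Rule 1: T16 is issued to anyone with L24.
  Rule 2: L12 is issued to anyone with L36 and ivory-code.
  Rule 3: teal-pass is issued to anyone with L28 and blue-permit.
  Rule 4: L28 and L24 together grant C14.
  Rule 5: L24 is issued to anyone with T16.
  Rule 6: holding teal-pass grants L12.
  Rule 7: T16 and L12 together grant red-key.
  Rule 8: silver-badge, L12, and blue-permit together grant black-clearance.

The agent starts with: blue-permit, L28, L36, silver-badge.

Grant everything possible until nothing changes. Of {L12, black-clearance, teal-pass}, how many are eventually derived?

Holding L28 and blue-permit grants teal-pass (Rule 3).
Holding teal-pass grants L12 (Rule 6).
Holding silver-badge, L12, and blue-permit grants black-clearance (Rule 8).
L12: reached.
black-clearance: reached.
teal-pass: reached.
All 3 are reached.

3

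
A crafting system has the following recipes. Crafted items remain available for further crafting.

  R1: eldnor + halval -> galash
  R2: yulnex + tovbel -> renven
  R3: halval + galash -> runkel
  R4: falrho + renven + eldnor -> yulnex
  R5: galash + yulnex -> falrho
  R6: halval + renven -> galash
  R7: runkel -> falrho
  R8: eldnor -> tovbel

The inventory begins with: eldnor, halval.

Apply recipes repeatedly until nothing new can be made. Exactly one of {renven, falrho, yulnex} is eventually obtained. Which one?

eldnor + halval -> galash (R1).
Using R3, halval and galash make runkel.
Using R7, runkel makes falrho.
yulnex would need falrho, renven, and eldnor (R4), but renven is never obtained. renven would need yulnex and tovbel (R2), but yulnex is never obtained.

falrho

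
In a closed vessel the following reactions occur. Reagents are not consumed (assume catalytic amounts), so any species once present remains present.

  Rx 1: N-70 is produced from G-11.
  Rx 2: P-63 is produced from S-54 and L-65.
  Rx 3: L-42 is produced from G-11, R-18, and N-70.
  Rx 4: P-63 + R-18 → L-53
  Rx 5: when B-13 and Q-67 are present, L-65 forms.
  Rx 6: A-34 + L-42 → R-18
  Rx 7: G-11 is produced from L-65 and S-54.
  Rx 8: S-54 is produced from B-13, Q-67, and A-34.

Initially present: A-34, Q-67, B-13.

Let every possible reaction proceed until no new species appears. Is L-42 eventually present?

No

L-42 would need G-11, R-18, and N-70 (Rx 3), but R-18 never forms.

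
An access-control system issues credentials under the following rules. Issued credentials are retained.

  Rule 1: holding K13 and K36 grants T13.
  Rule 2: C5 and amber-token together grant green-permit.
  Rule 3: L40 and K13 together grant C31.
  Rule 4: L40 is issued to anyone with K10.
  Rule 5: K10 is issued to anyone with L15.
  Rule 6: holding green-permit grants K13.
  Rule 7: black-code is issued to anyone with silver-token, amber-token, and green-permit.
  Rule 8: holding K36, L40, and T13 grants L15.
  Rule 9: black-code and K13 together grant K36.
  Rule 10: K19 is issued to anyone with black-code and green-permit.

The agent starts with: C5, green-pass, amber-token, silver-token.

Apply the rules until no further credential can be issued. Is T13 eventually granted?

Holding C5 and amber-token grants green-permit (Rule 2).
Holding silver-token, amber-token, and green-permit grants black-code (Rule 7).
Holding green-permit grants K13 (Rule 6).
Holding black-code and K13 grants K36 (Rule 9).
Holding K13 and K36 grants T13 (Rule 1).

Yes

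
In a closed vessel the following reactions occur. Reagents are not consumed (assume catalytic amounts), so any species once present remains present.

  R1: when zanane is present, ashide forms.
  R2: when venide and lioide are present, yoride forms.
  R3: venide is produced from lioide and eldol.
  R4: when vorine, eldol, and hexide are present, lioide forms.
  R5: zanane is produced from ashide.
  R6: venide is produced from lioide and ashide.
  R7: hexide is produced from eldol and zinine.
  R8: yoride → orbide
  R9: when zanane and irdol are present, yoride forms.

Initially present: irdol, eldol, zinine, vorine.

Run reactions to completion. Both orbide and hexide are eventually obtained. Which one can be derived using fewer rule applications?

hexide: eldol and zinine present → hexide forms (R7). [1 rule application]
orbide: eldol and zinine present → hexide forms (R7). vorine, eldol, and hexide present → lioide forms (R4). lioide and eldol present → venide forms (R3). venide and lioide present → yoride forms (R2). yoride present → orbide forms (R8). [5 rule applications]
hexide needs fewer.

hexide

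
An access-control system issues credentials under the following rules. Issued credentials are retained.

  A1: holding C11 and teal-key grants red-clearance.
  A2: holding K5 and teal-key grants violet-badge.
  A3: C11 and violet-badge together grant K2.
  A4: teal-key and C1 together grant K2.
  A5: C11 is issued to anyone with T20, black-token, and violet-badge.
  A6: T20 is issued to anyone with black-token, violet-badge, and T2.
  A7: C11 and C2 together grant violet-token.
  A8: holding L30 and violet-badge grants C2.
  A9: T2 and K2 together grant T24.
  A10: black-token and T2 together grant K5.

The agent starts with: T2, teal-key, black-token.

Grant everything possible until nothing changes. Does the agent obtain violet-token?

No

violet-token would need C11 and C2 (A7), but C2 is never granted.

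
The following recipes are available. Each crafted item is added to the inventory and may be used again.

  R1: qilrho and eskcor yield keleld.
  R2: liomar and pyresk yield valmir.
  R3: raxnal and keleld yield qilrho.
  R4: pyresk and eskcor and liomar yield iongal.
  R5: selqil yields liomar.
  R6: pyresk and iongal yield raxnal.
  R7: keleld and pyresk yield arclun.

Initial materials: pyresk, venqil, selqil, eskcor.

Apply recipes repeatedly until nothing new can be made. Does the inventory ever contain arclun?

arclun would need keleld and pyresk (R7), but keleld is never obtained.

No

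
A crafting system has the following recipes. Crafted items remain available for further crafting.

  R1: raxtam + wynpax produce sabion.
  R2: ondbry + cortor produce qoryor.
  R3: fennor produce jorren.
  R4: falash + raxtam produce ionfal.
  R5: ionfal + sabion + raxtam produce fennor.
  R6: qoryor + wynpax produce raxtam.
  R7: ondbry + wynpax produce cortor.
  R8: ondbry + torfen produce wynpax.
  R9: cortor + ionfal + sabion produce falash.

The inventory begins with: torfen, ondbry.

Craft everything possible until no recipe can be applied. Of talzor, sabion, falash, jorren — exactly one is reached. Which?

sabion

ondbry + torfen → wynpax (R8).
Using R7, ondbry and wynpax make cortor.
Using R2, ondbry and cortor make qoryor.
qoryor + wynpax → raxtam (R6).
raxtam + wynpax → sabion (R1).
jorren would need fennor (R3), but fennor is never obtained. falash would need cortor, ionfal, and sabion (R9), but ionfal is never obtained. No rule produces talzor, and it is not given.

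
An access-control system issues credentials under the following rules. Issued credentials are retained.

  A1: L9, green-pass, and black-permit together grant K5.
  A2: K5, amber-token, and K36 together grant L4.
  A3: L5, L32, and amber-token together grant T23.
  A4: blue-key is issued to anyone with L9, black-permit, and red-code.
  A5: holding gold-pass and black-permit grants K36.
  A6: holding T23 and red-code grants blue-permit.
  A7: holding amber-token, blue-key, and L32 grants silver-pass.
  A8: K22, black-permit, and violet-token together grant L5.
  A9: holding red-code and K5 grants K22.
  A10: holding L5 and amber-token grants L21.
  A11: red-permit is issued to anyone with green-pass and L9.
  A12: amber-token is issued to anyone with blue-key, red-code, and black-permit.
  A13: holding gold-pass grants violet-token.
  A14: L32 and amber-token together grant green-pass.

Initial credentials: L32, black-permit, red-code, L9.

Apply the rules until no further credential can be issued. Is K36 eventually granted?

No

K36 would need gold-pass and black-permit (A5), but gold-pass is never granted.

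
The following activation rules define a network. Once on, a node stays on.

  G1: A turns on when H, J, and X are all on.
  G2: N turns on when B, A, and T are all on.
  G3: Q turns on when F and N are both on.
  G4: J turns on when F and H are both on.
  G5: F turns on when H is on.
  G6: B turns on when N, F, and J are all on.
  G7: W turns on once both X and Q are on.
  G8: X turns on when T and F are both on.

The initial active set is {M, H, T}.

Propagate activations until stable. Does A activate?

Yes

H is on, so F turns on (G5).
G8: T and F on → X on.
F and H are on, so J turns on (G4).
G1: H, J, and X on → A on.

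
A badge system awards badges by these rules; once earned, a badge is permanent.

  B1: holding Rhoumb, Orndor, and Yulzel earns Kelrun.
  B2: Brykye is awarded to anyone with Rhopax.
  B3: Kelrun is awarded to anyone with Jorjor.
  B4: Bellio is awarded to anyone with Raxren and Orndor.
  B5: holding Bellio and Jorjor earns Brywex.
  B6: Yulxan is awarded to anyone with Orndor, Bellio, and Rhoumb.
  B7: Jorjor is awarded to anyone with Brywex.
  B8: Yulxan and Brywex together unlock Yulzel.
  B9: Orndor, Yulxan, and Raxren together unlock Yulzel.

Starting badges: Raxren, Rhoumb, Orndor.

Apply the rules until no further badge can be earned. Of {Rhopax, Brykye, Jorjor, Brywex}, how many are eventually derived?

0

No rule produces Rhopax, and it is not given.
Brykye would need Rhopax (B2), but Rhopax is never earned.
Jorjor would need Brywex (B7), but Brywex is never earned.
Brywex would need Bellio and Jorjor (B5), but Jorjor is never earned.
None of the 4 are reached.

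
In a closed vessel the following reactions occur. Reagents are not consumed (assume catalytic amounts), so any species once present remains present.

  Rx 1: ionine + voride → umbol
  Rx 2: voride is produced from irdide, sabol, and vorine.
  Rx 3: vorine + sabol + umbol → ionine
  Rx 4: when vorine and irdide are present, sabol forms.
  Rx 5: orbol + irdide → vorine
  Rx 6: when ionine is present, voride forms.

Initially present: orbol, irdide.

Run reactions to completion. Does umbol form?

No

umbol would need ionine and voride (Rx 1), but ionine never forms.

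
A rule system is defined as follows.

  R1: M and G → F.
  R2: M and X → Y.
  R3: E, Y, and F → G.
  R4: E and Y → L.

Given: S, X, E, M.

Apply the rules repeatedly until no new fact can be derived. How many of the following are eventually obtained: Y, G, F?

1

From M and X, R2 gives Y.
Y: reached.
G would need E, Y, and F (R3), but F is never established.
F would need M and G (R1), but G is never established.
Reached: Y — 1 of the 3.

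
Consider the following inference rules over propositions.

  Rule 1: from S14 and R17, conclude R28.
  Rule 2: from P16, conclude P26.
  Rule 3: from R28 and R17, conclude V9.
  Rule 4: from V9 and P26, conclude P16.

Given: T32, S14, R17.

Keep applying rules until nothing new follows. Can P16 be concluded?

P16 would need V9 and P26 (Rule 4), but P26 is never established.

No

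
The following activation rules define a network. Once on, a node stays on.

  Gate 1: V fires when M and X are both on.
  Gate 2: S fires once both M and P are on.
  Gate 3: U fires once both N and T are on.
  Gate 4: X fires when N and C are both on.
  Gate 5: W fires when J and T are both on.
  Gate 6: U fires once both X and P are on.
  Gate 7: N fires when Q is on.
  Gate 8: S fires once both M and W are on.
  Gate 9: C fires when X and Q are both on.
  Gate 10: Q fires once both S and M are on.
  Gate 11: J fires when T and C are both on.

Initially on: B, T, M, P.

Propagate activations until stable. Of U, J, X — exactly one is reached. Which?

U

Gate 2: M and P on → S on.
Gate 10: S and M on → Q on.
Q is on, so N fires (Gate 7).
Gate 3: N and T on → U on.
X would need N and C (Gate 4), but C never turns on. J would need T and C (Gate 11), but C never turns on.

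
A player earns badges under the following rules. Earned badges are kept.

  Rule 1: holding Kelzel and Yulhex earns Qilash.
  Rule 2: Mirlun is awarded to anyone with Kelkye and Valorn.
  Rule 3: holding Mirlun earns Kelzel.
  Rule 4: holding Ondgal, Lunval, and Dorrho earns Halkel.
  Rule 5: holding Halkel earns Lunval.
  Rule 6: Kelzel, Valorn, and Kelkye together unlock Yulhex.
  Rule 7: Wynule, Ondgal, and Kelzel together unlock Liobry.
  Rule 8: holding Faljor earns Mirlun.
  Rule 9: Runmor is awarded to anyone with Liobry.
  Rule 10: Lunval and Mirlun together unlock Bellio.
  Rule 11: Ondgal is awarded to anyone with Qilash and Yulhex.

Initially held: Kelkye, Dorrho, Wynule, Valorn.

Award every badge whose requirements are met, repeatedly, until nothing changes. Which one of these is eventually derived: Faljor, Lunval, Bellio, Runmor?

Runmor

With Kelkye and Valorn, Mirlun is earned (Rule 2).
With Mirlun, Kelzel is earned (Rule 3).
With Kelzel, Valorn, and Kelkye, Yulhex is earned (Rule 6).
With Kelzel and Yulhex, Qilash is earned (Rule 1).
With Qilash and Yulhex, Ondgal is earned (Rule 11).
With Wynule, Ondgal, and Kelzel, Liobry is earned (Rule 7).
With Liobry, Runmor is earned (Rule 9).
Bellio would need Lunval and Mirlun (Rule 10), but Lunval is never earned. Lunval would need Halkel (Rule 5), but Halkel is never earned. No rule produces Faljor, and it is not given.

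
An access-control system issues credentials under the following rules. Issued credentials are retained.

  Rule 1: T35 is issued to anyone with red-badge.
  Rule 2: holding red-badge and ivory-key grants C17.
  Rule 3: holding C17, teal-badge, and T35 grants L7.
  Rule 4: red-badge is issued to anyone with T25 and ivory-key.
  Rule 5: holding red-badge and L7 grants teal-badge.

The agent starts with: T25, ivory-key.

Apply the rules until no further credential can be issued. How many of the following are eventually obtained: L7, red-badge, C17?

2

Holding T25 and ivory-key grants red-badge (Rule 4).
Holding red-badge and ivory-key grants C17 (Rule 2).
L7 would need C17, teal-badge, and T35 (Rule 3), but teal-badge is never granted.
red-badge: reached.
C17: reached.
Reached: red-badge and C17 — 2 of the 3.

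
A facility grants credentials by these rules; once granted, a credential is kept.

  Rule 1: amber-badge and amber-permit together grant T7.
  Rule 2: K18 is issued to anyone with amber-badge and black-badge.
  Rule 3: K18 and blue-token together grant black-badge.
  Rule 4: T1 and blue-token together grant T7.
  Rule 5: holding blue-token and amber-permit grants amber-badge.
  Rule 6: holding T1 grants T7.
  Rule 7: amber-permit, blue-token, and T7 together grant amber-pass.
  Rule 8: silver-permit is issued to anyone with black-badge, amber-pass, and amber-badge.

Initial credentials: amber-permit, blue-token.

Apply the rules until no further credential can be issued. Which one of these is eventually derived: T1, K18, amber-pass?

amber-pass

Holding blue-token and amber-permit grants amber-badge (Rule 5).
Holding amber-badge and amber-permit grants T7 (Rule 1).
Holding amber-permit, blue-token, and T7 grants amber-pass (Rule 7).
No rule produces T1, and it is not given. K18 would need amber-badge and black-badge (Rule 2), but black-badge is never granted.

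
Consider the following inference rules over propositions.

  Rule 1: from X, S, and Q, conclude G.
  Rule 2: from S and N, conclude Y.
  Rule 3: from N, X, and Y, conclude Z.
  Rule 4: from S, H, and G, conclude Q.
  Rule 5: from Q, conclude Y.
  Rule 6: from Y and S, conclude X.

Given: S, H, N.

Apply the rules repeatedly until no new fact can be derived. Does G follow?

No

G would need X, S, and Q (Rule 1), but Q is never established.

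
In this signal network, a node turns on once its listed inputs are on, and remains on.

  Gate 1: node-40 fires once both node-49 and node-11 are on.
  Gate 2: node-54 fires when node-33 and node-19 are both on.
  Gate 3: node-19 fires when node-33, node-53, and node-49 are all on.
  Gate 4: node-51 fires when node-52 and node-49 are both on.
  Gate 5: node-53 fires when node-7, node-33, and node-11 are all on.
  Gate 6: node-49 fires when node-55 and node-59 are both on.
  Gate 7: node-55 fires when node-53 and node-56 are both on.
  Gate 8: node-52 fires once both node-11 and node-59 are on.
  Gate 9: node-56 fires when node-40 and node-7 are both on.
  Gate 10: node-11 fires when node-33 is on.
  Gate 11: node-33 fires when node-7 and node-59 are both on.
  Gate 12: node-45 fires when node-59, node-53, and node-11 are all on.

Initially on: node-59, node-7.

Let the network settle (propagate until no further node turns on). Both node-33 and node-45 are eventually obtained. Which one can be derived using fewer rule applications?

node-33

node-33: Gate 11: node-7 and node-59 on → node-33 on. [1 rule application]
node-45: node-7 and node-59 are on, so node-33 fires (Gate 11). node-33 is on, so node-11 fires (Gate 10). Gate 5: node-7, node-33, and node-11 on → node-53 on. Gate 12: node-59, node-53, and node-11 on → node-45 on. [4 rule applications]
node-33 needs fewer.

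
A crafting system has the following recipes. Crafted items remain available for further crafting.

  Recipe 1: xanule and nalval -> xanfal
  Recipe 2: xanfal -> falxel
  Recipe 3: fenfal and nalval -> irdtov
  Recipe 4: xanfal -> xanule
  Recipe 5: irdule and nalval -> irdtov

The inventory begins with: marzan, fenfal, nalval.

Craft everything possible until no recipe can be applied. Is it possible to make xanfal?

xanfal would need xanule and nalval (Recipe 1), but xanule is never obtained.

No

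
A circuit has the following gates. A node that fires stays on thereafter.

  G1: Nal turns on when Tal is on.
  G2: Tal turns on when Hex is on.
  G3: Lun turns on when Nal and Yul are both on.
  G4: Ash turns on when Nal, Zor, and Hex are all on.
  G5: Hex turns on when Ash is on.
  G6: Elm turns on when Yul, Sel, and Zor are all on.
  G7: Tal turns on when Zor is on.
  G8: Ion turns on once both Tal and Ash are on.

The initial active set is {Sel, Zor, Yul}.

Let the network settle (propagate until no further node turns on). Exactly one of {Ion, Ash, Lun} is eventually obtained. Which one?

Lun

G7: Zor on → Tal on.
Tal is on, so Nal turns on (G1).
G3: Nal and Yul on → Lun on.
Ion would need Tal and Ash (G8), but Ash never turns on. Ash would need Nal, Zor, and Hex (G4), but Hex never turns on.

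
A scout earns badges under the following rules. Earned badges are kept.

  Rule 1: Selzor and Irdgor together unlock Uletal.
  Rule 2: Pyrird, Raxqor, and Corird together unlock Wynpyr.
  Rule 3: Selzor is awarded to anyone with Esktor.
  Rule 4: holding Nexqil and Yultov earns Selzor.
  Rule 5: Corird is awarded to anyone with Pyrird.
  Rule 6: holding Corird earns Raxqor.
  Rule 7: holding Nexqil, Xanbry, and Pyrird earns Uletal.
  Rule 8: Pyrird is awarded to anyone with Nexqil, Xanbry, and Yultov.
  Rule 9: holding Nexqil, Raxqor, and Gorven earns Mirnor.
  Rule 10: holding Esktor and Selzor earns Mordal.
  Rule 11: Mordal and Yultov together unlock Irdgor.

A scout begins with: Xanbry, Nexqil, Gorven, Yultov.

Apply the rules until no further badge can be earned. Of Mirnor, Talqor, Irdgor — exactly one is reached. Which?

Mirnor

With Nexqil, Xanbry, and Yultov, Pyrird is earned (Rule 8).
With Pyrird, Corird is earned (Rule 5).
With Corird, Raxqor is earned (Rule 6).
With Nexqil, Raxqor, and Gorven, Mirnor is earned (Rule 9).
No rule produces Talqor, and it is not given. Irdgor would need Mordal and Yultov (Rule 11), but Mordal is never earned.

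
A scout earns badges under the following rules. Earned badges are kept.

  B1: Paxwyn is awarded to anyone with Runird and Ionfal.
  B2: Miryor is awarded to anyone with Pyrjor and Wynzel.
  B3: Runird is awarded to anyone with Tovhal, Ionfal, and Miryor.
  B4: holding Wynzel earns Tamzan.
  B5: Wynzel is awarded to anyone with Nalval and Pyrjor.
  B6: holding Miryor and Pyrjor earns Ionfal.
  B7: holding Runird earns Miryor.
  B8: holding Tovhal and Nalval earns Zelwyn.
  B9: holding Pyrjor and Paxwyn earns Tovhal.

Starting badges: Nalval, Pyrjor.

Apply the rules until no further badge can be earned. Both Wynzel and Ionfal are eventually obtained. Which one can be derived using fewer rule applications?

Wynzel: With Nalval and Pyrjor, Wynzel is earned (B5). [1 rule application]
Ionfal: With Nalval and Pyrjor, Wynzel is earned (B5). With Pyrjor and Wynzel, Miryor is earned (B2). With Miryor and Pyrjor, Ionfal is earned (B6). [3 rule applications]
Wynzel needs fewer.

Wynzel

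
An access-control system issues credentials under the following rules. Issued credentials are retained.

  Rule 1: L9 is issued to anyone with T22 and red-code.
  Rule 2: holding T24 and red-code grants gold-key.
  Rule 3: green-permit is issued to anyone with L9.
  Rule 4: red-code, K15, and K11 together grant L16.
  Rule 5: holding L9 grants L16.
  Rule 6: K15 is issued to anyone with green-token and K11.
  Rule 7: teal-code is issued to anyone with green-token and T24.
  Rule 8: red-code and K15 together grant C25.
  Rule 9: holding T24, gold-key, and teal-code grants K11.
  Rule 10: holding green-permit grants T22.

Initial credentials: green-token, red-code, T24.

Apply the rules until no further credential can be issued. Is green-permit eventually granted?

No

green-permit would need L9 (Rule 3), but L9 is never granted.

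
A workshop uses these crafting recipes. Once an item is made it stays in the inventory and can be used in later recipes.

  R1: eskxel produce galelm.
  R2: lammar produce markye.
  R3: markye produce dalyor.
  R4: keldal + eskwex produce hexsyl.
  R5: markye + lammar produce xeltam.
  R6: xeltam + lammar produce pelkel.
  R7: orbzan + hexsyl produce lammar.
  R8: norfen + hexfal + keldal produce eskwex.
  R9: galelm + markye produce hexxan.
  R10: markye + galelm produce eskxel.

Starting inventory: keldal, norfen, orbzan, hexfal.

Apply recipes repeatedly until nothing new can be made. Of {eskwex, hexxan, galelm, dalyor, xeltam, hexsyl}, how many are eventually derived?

Using R8, norfen, hexfal, and keldal make eskwex.
Using R4, keldal and eskwex make hexsyl.
Using R7, orbzan and hexsyl make lammar.
lammar → markye (R2).
markye + lammar → xeltam (R5).
Using R3, markye makes dalyor.
eskwex: reached.
hexxan would need galelm and markye (R9), but galelm is never obtained.
galelm would need eskxel (R1), but eskxel is never obtained.
dalyor: reached.
xeltam: reached.
hexsyl: reached.
Reached: eskwex, dalyor, xeltam, and hexsyl — 4 of the 6.

4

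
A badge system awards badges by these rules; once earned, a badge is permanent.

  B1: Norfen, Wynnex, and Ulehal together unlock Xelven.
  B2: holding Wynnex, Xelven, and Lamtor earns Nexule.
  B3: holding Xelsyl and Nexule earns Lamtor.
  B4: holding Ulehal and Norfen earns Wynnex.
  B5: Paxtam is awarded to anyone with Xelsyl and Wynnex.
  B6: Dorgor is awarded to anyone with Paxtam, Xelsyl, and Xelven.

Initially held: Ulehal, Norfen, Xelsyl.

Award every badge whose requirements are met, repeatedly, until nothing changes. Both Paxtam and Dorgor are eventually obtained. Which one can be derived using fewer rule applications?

Paxtam: With Ulehal and Norfen, Wynnex is earned (B4). With Xelsyl and Wynnex, Paxtam is earned (B5). [2 rule applications]
Dorgor: With Ulehal and Norfen, Wynnex is earned (B4). With Norfen, Wynnex, and Ulehal, Xelven is earned (B1). With Xelsyl and Wynnex, Paxtam is earned (B5). With Paxtam, Xelsyl, and Xelven, Dorgor is earned (B6). [4 rule applications]
Paxtam needs fewer.

Paxtam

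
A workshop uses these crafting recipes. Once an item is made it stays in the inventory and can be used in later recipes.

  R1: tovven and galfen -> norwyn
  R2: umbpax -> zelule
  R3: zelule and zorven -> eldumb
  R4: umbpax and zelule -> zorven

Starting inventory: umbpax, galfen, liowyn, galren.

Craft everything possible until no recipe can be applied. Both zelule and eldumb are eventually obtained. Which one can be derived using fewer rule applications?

zelule: umbpax -> zelule (R2). [1 rule application]
eldumb: Using R2, umbpax makes zelule. Using R4, umbpax and zelule make zorven. Using R3, zelule and zorven make eldumb. [3 rule applications]
zelule needs fewer.

zelule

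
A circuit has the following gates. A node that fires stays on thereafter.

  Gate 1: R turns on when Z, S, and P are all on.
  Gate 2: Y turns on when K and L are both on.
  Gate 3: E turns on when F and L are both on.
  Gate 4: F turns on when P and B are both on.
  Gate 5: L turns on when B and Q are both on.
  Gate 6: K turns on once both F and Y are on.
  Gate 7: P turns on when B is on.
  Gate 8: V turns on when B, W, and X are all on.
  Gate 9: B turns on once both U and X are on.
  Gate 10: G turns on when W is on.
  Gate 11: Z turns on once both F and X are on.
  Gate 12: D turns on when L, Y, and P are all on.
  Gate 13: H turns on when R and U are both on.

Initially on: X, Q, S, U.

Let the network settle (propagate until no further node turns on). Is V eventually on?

No

V would need B, W, and X (Gate 8), but W never turns on.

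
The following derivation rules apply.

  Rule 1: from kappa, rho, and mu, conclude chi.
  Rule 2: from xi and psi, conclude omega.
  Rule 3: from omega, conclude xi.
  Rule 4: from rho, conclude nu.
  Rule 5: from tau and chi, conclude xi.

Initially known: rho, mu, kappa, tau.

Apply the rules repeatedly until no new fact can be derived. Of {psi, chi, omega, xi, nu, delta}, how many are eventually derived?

From rho, Rule 4 gives nu.
kappa, rho, and mu hold, so chi follows (Rule 1).
From tau and chi, Rule 5 gives xi.
No rule produces psi, and it is not given.
chi: reached.
omega would need xi and psi (Rule 2), but psi is never established.
xi: reached.
nu: reached.
No rule produces delta, and it is not given.
Reached: chi, xi, and nu — 3 of the 6.

3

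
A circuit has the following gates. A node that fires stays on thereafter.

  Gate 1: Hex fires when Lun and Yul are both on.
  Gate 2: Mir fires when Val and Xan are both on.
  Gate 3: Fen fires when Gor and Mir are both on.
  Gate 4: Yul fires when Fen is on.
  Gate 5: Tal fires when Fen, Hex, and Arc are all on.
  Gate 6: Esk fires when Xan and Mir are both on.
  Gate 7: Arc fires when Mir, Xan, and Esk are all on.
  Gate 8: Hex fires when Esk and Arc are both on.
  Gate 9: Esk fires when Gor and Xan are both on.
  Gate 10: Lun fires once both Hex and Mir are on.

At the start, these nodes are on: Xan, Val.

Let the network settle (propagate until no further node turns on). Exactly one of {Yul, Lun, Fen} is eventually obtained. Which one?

Lun

Gate 2: Val and Xan on → Mir on.
Gate 6: Xan and Mir on → Esk on.
Gate 7: Mir, Xan, and Esk on → Arc on.
Gate 8: Esk and Arc on → Hex on.
Gate 10: Hex and Mir on → Lun on.
Fen would need Gor and Mir (Gate 3), but Gor never turns on. Yul would need Fen (Gate 4), but Fen never turns on.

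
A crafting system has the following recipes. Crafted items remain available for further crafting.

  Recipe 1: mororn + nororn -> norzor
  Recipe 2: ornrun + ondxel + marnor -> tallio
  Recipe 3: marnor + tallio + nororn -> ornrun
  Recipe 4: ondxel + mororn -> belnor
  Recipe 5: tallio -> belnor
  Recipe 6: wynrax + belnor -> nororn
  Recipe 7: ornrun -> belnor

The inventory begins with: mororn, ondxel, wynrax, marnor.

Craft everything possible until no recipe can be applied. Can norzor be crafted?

Yes

ondxel + mororn -> belnor (Recipe 4).
Using Recipe 6, wynrax and belnor make nororn.
Using Recipe 1, mororn and nororn make norzor.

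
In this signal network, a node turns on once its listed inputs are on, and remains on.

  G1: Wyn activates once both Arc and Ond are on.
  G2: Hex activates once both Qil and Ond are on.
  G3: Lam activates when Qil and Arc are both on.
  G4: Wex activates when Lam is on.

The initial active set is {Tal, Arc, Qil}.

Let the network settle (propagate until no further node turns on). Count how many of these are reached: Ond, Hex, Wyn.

0

No rule produces Ond, and it is not given.
Hex would need Qil and Ond (G2), but Ond never turns on.
Wyn would need Arc and Ond (G1), but Ond never turns on.
None of the 3 are reached.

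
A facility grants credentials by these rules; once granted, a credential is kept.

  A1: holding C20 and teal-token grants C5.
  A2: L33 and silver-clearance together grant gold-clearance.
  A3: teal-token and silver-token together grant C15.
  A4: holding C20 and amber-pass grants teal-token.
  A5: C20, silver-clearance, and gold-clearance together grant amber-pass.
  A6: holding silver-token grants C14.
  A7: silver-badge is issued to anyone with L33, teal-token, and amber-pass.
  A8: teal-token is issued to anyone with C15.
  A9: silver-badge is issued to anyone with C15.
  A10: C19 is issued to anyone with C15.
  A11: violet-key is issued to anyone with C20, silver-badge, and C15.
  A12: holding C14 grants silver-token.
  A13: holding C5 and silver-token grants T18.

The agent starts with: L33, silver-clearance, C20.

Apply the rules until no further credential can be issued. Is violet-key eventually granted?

violet-key would need C20, silver-badge, and C15 (A11), but C15 is never granted.

No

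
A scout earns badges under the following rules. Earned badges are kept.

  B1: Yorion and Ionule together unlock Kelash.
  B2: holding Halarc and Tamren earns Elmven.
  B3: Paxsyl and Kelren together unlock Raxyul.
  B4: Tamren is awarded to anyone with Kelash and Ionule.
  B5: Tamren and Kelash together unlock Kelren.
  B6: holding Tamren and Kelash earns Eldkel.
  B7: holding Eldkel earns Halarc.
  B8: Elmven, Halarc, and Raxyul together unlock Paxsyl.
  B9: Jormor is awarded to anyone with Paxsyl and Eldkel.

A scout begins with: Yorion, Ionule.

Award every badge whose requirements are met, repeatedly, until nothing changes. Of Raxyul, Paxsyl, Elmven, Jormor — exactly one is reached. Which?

With Yorion and Ionule, Kelash is earned (B1).
With Kelash and Ionule, Tamren is earned (B4).
With Tamren and Kelash, Eldkel is earned (B6).
With Eldkel, Halarc is earned (B7).
With Halarc and Tamren, Elmven is earned (B2).
Jormor would need Paxsyl and Eldkel (B9), but Paxsyl is never earned. Raxyul would need Paxsyl and Kelren (B3), but Paxsyl is never earned. Paxsyl would need Elmven, Halarc, and Raxyul (B8), but Raxyul is never earned.

Elmven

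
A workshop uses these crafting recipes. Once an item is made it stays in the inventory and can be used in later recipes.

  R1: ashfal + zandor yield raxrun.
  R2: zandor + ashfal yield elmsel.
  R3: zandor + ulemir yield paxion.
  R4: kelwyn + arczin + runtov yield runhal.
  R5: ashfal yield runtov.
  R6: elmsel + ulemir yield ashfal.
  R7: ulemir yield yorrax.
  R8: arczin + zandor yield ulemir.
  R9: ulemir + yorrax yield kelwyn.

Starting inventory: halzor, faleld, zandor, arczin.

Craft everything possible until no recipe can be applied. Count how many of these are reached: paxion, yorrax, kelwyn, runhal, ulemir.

arczin + zandor → ulemir (R8).
Using R3, zandor and ulemir make paxion.
Using R7, ulemir makes yorrax.
Using R9, ulemir and yorrax make kelwyn.
paxion: reached.
yorrax: reached.
kelwyn: reached.
runhal would need kelwyn, arczin, and runtov (R4), but runtov is never obtained.
ulemir: reached.
Reached: paxion, yorrax, kelwyn, and ulemir — 4 of the 5.

4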